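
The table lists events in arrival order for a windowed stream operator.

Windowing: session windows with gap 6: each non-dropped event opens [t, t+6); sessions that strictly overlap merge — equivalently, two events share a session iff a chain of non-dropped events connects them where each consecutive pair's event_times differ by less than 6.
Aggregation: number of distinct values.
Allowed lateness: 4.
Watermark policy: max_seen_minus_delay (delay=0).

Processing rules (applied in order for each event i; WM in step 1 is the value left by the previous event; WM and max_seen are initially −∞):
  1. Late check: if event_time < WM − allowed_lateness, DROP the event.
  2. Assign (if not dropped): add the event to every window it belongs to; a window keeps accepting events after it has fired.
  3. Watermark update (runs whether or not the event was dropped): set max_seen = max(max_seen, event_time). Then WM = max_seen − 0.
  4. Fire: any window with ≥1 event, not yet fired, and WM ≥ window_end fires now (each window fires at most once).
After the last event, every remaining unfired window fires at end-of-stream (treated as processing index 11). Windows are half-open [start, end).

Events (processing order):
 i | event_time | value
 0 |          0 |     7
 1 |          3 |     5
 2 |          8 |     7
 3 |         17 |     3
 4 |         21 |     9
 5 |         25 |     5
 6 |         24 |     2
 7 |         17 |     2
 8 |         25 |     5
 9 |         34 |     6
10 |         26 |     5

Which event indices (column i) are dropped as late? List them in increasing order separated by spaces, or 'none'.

7 10

i=0 t=0 v=7: → [0,6); WM=0
i=1 t=3 v=5: → [0,9); WM=3
i=2 t=8 v=7: → [0,14); WM=8
i=3 t=17 v=3: → [17,23); WM=17
i=4 t=21 v=9: → [17,27); WM=21
i=5 t=25 v=5: → [17,31); WM=25
i=6 t=24 v=2: → [17,31); WM=25
i=7 t=17 v=2: DROP (t<25-4); WM=25
i=8 t=25 v=5: → [17,31); WM=25
i=9 t=34 v=6: → [34,40); WM=34
i=10 t=26 v=5: DROP (t<34-4); WM=34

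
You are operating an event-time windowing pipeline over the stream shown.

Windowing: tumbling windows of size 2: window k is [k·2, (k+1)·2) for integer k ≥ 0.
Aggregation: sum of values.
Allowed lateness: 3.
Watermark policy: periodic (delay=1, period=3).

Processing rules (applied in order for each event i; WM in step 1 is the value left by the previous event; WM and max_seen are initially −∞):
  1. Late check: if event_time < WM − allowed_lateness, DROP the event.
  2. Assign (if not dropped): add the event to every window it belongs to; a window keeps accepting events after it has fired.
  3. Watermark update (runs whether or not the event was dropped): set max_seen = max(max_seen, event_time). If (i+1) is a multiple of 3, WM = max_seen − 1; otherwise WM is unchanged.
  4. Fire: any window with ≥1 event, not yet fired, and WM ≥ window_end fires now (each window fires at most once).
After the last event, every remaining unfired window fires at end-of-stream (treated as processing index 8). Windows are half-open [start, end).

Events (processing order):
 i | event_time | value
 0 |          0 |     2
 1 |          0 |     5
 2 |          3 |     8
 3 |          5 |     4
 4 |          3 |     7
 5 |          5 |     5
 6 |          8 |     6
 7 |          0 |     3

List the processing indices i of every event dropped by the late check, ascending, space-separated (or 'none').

i=0 t=0 v=2: → [0,2); WM=−∞
i=1 t=0 v=5: → [0,2); WM=−∞
i=2 t=3 v=8: → [2,4); WM=2; [0,2) fires=7
i=3 t=5 v=4: → [4,6); WM=2
i=4 t=3 v=7: → [2,4); WM=2
i=5 t=5 v=5: → [4,6); WM=4; [2,4) fires=15
i=6 t=8 v=6: → [8,10); WM=4
i=7 t=0 v=3: DROP (t<4-3); WM=4

7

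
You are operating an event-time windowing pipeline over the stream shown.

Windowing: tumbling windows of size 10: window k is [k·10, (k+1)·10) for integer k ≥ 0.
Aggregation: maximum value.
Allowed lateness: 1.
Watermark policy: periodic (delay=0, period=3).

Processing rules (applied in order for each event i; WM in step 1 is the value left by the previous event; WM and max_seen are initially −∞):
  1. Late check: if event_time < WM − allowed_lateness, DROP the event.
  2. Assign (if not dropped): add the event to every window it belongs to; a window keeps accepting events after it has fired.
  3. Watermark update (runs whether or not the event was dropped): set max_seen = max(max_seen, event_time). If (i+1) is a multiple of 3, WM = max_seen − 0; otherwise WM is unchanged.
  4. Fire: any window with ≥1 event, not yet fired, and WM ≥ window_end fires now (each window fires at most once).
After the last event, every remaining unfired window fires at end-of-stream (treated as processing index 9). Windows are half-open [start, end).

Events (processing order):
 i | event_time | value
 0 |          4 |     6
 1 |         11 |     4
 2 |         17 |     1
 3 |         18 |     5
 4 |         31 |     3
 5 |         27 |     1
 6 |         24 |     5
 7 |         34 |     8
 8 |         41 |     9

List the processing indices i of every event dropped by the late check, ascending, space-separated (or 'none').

i=0 t=4 v=6: → [0,10); WM=−∞
i=1 t=11 v=4: → [10,20); WM=−∞
i=2 t=17 v=1: → [10,20); WM=17; [0,10) fires=6
i=3 t=18 v=5: → [10,20); WM=17
i=4 t=31 v=3: → [30,40); WM=17
i=5 t=27 v=1: → [20,30); WM=31; [10,20) fires=5 [20,30) fires=1
i=6 t=24 v=5: DROP (t<31-1); WM=31
i=7 t=34 v=8: → [30,40); WM=31
i=8 t=41 v=9: → [40,50); WM=41; [30,40) fires=8

6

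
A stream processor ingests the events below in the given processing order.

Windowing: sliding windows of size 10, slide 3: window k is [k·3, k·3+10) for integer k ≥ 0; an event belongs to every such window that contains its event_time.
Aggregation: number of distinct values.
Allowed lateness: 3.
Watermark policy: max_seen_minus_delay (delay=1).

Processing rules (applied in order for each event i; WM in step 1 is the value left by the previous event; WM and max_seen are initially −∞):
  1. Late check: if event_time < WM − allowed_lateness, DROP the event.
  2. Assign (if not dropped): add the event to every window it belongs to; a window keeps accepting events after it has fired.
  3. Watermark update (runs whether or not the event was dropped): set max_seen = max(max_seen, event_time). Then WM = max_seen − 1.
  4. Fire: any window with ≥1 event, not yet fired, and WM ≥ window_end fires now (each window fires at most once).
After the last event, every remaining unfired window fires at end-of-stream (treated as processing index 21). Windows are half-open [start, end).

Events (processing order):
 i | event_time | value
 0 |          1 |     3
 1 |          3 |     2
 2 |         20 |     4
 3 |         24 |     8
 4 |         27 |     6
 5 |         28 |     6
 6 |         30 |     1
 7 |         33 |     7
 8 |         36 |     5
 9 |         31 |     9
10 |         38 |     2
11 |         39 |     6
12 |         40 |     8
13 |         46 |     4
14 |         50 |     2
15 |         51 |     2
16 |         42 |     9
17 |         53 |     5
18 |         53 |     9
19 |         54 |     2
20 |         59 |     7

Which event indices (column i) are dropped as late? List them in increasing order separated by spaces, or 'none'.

i=0 t=1 v=3: → [0,10); WM=0
i=1 t=3 v=2: → [3,13),[0,10); WM=2
i=2 t=20 v=4: → [18,28),[15,25),[12,22); WM=19; [0,10) fires=2 [3,13) fires=1
i=3 t=24 v=8: → [24,34),[21,31),[18,28),[15,25); WM=23; [12,22) fires=1
i=4 t=27 v=6: → [27,37),[24,34),[21,31),[18,28); WM=26; [15,25) fires=2
i=5 t=28 v=6: → [27,37),[24,34),[21,31); WM=27
i=6 t=30 v=1: → [30,40),[27,37),[24,34),[21,31); WM=29; [18,28) fires=3
i=7 t=33 v=7: → [33,43),[30,40),[27,37),[24,34); WM=32; [21,31) fires=3
i=8 t=36 v=5: → [36,46),[33,43),[30,40),[27,37); WM=35; [24,34) fires=4
i=9 t=31 v=9: DROP (t<35-3); WM=35
i=10 t=38 v=2: → [36,46),[33,43),[30,40); WM=37; [27,37) fires=4
i=11 t=39 v=6: → [39,49),[36,46),[33,43),[30,40); WM=38
i=12 t=40 v=8: → [39,49),[36,46),[33,43); WM=39
i=13 t=46 v=4: → [45,55),[42,52),[39,49); WM=45; [30,40) fires=5 [33,43) fires=5
i=14 t=50 v=2: → [48,58),[45,55),[42,52); WM=49; [36,46) fires=4 [39,49) fires=3
i=15 t=51 v=2: → [51,61),[48,58),[45,55),[42,52); WM=50
i=16 t=42 v=9: DROP (t<50-3); WM=50
i=17 t=53 v=5: → [51,61),[48,58),[45,55); WM=52; [42,52) fires=2
i=18 t=53 v=9: → [51,61),[48,58),[45,55); WM=52
i=19 t=54 v=2: → [54,64),[51,61),[48,58),[45,55); WM=53
i=20 t=59 v=7: → [57,67),[54,64),[51,61); WM=58; [45,55) fires=4 [48,58) fires=3

9 16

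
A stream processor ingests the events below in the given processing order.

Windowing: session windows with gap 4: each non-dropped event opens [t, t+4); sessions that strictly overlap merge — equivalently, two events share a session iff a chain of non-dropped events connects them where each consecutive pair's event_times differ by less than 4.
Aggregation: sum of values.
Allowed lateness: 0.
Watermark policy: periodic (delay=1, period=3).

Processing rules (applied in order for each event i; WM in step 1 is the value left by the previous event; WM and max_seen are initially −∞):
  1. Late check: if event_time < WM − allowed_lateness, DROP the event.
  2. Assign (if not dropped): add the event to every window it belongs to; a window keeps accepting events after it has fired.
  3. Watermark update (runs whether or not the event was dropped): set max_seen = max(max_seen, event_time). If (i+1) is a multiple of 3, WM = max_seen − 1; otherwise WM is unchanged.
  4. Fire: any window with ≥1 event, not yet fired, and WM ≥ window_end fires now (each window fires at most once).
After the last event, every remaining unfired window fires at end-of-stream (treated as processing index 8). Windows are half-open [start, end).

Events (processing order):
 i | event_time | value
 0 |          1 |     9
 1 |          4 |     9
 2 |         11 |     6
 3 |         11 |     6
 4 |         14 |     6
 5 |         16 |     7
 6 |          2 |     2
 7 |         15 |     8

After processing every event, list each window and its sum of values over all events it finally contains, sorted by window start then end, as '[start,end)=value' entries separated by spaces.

i=0 t=1 v=9: → [1,5); WM=−∞
i=1 t=4 v=9: → [1,8); WM=−∞
i=2 t=11 v=6: → [11,15); WM=10
i=3 t=11 v=6: → [11,15); WM=10
i=4 t=14 v=6: → [11,18); WM=10
i=5 t=16 v=7: → [11,20); WM=15
i=6 t=2 v=2: DROP (t<15-0); WM=15
i=7 t=15 v=8: → [11,20); WM=15

[1,8)=18 [11,20)=33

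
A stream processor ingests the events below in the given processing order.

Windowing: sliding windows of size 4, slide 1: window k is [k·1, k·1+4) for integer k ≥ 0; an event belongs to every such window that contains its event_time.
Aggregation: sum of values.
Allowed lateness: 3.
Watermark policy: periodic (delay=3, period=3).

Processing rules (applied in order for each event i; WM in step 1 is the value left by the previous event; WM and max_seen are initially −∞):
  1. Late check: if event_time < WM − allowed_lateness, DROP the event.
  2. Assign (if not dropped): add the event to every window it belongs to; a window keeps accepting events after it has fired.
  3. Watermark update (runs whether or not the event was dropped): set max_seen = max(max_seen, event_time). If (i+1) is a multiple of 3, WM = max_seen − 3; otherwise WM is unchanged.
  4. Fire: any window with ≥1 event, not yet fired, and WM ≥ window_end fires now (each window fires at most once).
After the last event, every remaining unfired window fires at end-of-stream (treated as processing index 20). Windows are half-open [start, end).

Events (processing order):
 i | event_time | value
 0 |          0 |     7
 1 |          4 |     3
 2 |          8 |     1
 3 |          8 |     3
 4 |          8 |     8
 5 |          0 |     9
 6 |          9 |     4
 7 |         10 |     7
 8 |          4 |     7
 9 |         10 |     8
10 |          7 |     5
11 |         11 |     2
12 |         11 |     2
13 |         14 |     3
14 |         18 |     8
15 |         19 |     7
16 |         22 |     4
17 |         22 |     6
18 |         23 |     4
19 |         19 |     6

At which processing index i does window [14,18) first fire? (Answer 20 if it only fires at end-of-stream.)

17

i=0 t=0 v=7: → [0,4); WM=−∞
i=1 t=4 v=3: → [4,8),[3,7),[2,6),[1,5); WM=−∞
i=2 t=8 v=1: → [8,12),[7,11),[6,10),[5,9); WM=5; [0,4) fires=7 [1,5) fires=3
i=3 t=8 v=3: → [8,12),[7,11),[6,10),[5,9); WM=5
i=4 t=8 v=8: → [8,12),[7,11),[6,10),[5,9); WM=5
i=5 t=0 v=9: DROP (t<5-3); WM=5
i=6 t=9 v=4: → [9,13),[8,12),[7,11),[6,10); WM=5
i=7 t=10 v=7: → [10,14),[9,13),[8,12),[7,11); WM=5
i=8 t=4 v=7: → [4,8),[3,7),[2,6),[1,5); WM=7; [2,6) fires=10 [3,7) fires=10
i=9 t=10 v=8: → [10,14),[9,13),[8,12),[7,11); WM=7
i=10 t=7 v=5: → [7,11),[6,10),[5,9),[4,8); WM=7
i=11 t=11 v=2: → [11,15),[10,14),[9,13),[8,12); WM=8; [4,8) fires=15
i=12 t=11 v=2: → [11,15),[10,14),[9,13),[8,12); WM=8
i=13 t=14 v=3: → [14,18),[13,17),[12,16),[11,15); WM=8
i=14 t=18 v=8: → [18,22),[17,21),[16,20),[15,19); WM=15; [5,9) fires=17 [6,10) fires=21 [7,11) fires=36 [8,12) fires=35 [9,13) fires=23 [10,14) fires=19 [11,15) fires=7
i=15 t=19 v=7: → [19,23),[18,22),[17,21),[16,20); WM=15
i=16 t=22 v=4: → [22,26),[21,25),[20,24),[19,23); WM=15
i=17 t=22 v=6: → [22,26),[21,25),[20,24),[19,23); WM=19; [12,16) fires=3 [13,17) fires=3 [14,18) fires=3 [15,19) fires=8
i=18 t=23 v=4: → [23,27),[22,26),[21,25),[20,24); WM=19
i=19 t=19 v=6: → [19,23),[18,22),[17,21),[16,20); WM=19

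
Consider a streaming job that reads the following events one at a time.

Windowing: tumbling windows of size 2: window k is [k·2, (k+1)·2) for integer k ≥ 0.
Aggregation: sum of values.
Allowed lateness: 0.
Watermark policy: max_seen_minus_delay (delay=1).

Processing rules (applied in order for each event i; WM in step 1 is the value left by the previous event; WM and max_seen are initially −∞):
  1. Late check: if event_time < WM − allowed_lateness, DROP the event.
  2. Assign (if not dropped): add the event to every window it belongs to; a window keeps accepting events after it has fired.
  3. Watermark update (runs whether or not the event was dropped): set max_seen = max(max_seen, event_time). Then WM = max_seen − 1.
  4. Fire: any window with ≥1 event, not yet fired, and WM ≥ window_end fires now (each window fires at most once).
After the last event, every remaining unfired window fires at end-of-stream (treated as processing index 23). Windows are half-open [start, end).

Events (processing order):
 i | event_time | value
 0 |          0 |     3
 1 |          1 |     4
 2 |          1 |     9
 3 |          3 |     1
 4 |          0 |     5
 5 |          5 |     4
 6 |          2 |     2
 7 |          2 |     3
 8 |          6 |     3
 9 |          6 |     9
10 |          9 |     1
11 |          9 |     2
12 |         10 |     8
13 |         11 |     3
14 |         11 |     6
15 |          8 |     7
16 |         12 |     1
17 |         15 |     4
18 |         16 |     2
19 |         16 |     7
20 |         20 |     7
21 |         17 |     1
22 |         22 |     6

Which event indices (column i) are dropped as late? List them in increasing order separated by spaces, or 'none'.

i=0 t=0 v=3: → [0,2); WM=-1
i=1 t=1 v=4: → [0,2); WM=0
i=2 t=1 v=9: → [0,2); WM=0
i=3 t=3 v=1: → [2,4); WM=2; [0,2) fires=16
i=4 t=0 v=5: DROP (t<2-0); WM=2
i=5 t=5 v=4: → [4,6); WM=4; [2,4) fires=1
i=6 t=2 v=2: DROP (t<4-0); WM=4
i=7 t=2 v=3: DROP (t<4-0); WM=4
i=8 t=6 v=3: → [6,8); WM=5
i=9 t=6 v=9: → [6,8); WM=5
i=10 t=9 v=1: → [8,10); WM=8; [4,6) fires=4 [6,8) fires=12
i=11 t=9 v=2: → [8,10); WM=8
i=12 t=10 v=8: → [10,12); WM=9
i=13 t=11 v=3: → [10,12); WM=10; [8,10) fires=3
i=14 t=11 v=6: → [10,12); WM=10
i=15 t=8 v=7: DROP (t<10-0); WM=10
i=16 t=12 v=1: → [12,14); WM=11
i=17 t=15 v=4: → [14,16); WM=14; [10,12) fires=17 [12,14) fires=1
i=18 t=16 v=2: → [16,18); WM=15
i=19 t=16 v=7: → [16,18); WM=15
i=20 t=20 v=7: → [20,22); WM=19; [14,16) fires=4 [16,18) fires=9
i=21 t=17 v=1: DROP (t<19-0); WM=19
i=22 t=22 v=6: → [22,24); WM=21

4 6 7 15 21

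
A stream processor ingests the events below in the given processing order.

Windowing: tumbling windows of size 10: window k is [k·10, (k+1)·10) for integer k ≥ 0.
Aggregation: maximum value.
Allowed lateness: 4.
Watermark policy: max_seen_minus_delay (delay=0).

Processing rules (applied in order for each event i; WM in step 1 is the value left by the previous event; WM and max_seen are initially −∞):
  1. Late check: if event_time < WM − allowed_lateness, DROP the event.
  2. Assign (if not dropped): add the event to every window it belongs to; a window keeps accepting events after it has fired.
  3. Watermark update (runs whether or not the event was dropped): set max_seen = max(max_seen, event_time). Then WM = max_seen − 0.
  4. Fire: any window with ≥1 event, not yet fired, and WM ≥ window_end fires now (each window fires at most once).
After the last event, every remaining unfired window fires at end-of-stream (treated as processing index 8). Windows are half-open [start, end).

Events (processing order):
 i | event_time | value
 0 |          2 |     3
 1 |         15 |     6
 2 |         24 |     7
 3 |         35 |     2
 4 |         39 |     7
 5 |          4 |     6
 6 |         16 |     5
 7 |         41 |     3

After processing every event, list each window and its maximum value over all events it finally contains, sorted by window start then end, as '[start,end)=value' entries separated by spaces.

i=0 t=2 v=3: → [0,10); WM=2
i=1 t=15 v=6: → [10,20); WM=15; [0,10) fires=3
i=2 t=24 v=7: → [20,30); WM=24; [10,20) fires=6
i=3 t=35 v=2: → [30,40); WM=35; [20,30) fires=7
i=4 t=39 v=7: → [30,40); WM=39
i=5 t=4 v=6: DROP (t<39-4); WM=39
i=6 t=16 v=5: DROP (t<39-4); WM=39
i=7 t=41 v=3: → [40,50); WM=41; [30,40) fires=7

[0,10)=3 [10,20)=6 [20,30)=7 [30,40)=7 [40,50)=3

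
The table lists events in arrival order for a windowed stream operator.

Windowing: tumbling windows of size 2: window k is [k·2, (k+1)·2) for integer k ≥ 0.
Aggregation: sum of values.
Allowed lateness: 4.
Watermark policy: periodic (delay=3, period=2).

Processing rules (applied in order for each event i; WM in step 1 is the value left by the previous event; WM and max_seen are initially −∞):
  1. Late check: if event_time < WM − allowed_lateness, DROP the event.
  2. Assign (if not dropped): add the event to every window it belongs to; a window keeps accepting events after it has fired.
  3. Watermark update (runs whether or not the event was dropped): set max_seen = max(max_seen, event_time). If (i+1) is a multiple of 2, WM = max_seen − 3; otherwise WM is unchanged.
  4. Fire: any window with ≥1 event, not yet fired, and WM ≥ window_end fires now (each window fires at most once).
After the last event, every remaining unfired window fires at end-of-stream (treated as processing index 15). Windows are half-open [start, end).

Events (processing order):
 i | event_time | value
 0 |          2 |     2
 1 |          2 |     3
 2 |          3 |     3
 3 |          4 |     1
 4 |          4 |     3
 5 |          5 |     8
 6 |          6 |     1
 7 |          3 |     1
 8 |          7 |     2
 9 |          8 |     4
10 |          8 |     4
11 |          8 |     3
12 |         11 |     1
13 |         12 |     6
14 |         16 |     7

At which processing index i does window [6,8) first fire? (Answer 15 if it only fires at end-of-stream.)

i=0 t=2 v=2: → [2,4); WM=−∞
i=1 t=2 v=3: → [2,4); WM=-1
i=2 t=3 v=3: → [2,4); WM=-1
i=3 t=4 v=1: → [4,6); WM=1
i=4 t=4 v=3: → [4,6); WM=1
i=5 t=5 v=8: → [4,6); WM=2
i=6 t=6 v=1: → [6,8); WM=2
i=7 t=3 v=1: → [2,4); WM=3
i=8 t=7 v=2: → [6,8); WM=3
i=9 t=8 v=4: → [8,10); WM=5; [2,4) fires=9
i=10 t=8 v=4: → [8,10); WM=5
i=11 t=8 v=3: → [8,10); WM=5
i=12 t=11 v=1: → [10,12); WM=5
i=13 t=12 v=6: → [12,14); WM=9; [4,6) fires=12 [6,8) fires=3
i=14 t=16 v=7: → [16,18); WM=9

13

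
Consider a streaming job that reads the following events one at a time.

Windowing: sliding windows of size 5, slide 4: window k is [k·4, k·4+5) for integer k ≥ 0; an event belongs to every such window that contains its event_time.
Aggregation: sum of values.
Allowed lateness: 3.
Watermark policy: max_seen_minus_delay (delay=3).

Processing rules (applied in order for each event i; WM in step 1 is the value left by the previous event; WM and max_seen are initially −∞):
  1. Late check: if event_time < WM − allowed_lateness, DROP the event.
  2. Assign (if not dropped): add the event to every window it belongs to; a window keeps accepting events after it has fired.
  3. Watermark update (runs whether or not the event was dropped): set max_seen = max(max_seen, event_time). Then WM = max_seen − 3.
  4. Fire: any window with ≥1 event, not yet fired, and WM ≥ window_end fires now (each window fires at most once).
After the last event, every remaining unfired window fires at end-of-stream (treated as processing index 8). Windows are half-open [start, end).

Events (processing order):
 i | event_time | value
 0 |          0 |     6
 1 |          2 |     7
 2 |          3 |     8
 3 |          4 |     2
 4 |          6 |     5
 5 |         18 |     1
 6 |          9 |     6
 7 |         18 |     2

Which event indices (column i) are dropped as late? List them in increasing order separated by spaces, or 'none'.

i=0 t=0 v=6: → [0,5); WM=-3
i=1 t=2 v=7: → [0,5); WM=-1
i=2 t=3 v=8: → [0,5); WM=0
i=3 t=4 v=2: → [4,9),[0,5); WM=1
i=4 t=6 v=5: → [4,9); WM=3
i=5 t=18 v=1: → [16,21); WM=15; [0,5) fires=23 [4,9) fires=7
i=6 t=9 v=6: DROP (t<15-3); WM=15
i=7 t=18 v=2: → [16,21); WM=15

6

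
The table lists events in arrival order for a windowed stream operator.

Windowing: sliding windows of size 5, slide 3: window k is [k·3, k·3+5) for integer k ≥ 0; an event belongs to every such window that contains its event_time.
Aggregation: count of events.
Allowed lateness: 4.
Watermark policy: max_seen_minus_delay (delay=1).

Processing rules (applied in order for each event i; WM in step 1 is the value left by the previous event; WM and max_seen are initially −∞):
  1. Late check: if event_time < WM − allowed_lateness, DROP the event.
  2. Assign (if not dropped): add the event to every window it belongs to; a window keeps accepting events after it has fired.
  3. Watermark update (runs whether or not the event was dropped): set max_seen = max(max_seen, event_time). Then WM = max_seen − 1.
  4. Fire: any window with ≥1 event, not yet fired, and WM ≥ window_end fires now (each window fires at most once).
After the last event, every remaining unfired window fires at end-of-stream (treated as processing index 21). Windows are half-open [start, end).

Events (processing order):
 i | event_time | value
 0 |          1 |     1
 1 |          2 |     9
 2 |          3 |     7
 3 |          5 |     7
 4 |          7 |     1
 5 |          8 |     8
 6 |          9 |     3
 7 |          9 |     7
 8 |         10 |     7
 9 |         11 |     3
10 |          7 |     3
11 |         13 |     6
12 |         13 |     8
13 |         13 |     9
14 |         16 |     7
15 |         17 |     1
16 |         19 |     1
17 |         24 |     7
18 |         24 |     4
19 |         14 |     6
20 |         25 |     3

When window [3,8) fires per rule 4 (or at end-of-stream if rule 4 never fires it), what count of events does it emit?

i=0 t=1 v=1: → [0,5); WM=0
i=1 t=2 v=9: → [0,5); WM=1
i=2 t=3 v=7: → [3,8),[0,5); WM=2
i=3 t=5 v=7: → [3,8); WM=4
i=4 t=7 v=1: → [6,11),[3,8); WM=6; [0,5) fires=3
i=5 t=8 v=8: → [6,11); WM=7
i=6 t=9 v=3: → [9,14),[6,11); WM=8; [3,8) fires=3
i=7 t=9 v=7: → [9,14),[6,11); WM=8
i=8 t=10 v=7: → [9,14),[6,11); WM=9
i=9 t=11 v=3: → [9,14); WM=10
i=10 t=7 v=3: → [6,11),[3,8); WM=10
i=11 t=13 v=6: → [12,17),[9,14); WM=12; [6,11) fires=6
i=12 t=13 v=8: → [12,17),[9,14); WM=12
i=13 t=13 v=9: → [12,17),[9,14); WM=12
i=14 t=16 v=7: → [15,20),[12,17); WM=15; [9,14) fires=7
i=15 t=17 v=1: → [15,20); WM=16
i=16 t=19 v=1: → [18,23),[15,20); WM=18; [12,17) fires=4
i=17 t=24 v=7: → [24,29),[21,26); WM=23; [15,20) fires=3 [18,23) fires=1
i=18 t=24 v=4: → [24,29),[21,26); WM=23
i=19 t=14 v=6: DROP (t<23-4); WM=23
i=20 t=25 v=3: → [24,29),[21,26); WM=24

3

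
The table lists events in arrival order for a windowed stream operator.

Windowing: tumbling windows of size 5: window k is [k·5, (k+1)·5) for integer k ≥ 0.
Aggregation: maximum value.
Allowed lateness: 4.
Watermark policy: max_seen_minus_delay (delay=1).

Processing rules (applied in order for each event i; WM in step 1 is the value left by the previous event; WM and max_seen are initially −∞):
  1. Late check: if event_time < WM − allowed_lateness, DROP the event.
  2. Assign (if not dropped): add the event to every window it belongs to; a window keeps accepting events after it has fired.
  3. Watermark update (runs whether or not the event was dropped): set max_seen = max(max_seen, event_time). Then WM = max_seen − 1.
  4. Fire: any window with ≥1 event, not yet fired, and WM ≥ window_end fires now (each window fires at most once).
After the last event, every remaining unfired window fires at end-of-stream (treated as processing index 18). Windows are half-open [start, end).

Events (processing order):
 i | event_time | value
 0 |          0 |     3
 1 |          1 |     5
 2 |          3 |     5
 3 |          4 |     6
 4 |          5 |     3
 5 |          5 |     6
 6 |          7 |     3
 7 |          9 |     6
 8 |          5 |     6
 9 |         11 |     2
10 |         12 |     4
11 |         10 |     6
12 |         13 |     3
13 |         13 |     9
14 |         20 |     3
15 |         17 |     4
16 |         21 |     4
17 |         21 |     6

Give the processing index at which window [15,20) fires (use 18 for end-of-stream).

i=0 t=0 v=3: → [0,5); WM=-1
i=1 t=1 v=5: → [0,5); WM=0
i=2 t=3 v=5: → [0,5); WM=2
i=3 t=4 v=6: → [0,5); WM=3
i=4 t=5 v=3: → [5,10); WM=4
i=5 t=5 v=6: → [5,10); WM=4
i=6 t=7 v=3: → [5,10); WM=6; [0,5) fires=6
i=7 t=9 v=6: → [5,10); WM=8
i=8 t=5 v=6: → [5,10); WM=8
i=9 t=11 v=2: → [10,15); WM=10; [5,10) fires=6
i=10 t=12 v=4: → [10,15); WM=11
i=11 t=10 v=6: → [10,15); WM=11
i=12 t=13 v=3: → [10,15); WM=12
i=13 t=13 v=9: → [10,15); WM=12
i=14 t=20 v=3: → [20,25); WM=19; [10,15) fires=9
i=15 t=17 v=4: → [15,20); WM=19
i=16 t=21 v=4: → [20,25); WM=20; [15,20) fires=4
i=17 t=21 v=6: → [20,25); WM=20

16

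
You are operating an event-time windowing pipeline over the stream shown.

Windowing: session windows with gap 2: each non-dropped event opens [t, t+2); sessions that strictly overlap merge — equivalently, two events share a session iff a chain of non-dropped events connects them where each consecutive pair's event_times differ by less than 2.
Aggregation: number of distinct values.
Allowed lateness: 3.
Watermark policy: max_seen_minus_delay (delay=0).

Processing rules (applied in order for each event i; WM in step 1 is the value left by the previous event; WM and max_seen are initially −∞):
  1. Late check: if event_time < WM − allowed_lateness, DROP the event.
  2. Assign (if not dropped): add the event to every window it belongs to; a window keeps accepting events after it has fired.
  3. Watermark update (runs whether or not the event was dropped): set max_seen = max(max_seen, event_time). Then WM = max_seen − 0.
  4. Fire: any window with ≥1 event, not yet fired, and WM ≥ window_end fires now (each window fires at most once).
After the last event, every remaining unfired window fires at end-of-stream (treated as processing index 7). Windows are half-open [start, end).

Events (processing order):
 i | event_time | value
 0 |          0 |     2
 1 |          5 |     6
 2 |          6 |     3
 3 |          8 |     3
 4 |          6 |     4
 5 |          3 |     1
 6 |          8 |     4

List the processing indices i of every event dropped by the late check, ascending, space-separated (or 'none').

i=0 t=0 v=2: → [0,2); WM=0
i=1 t=5 v=6: → [5,7); WM=5
i=2 t=6 v=3: → [5,8); WM=6
i=3 t=8 v=3: → [8,10); WM=8
i=4 t=6 v=4: → [5,8); WM=8
i=5 t=3 v=1: DROP (t<8-3); WM=8
i=6 t=8 v=4: → [8,10); WM=8

5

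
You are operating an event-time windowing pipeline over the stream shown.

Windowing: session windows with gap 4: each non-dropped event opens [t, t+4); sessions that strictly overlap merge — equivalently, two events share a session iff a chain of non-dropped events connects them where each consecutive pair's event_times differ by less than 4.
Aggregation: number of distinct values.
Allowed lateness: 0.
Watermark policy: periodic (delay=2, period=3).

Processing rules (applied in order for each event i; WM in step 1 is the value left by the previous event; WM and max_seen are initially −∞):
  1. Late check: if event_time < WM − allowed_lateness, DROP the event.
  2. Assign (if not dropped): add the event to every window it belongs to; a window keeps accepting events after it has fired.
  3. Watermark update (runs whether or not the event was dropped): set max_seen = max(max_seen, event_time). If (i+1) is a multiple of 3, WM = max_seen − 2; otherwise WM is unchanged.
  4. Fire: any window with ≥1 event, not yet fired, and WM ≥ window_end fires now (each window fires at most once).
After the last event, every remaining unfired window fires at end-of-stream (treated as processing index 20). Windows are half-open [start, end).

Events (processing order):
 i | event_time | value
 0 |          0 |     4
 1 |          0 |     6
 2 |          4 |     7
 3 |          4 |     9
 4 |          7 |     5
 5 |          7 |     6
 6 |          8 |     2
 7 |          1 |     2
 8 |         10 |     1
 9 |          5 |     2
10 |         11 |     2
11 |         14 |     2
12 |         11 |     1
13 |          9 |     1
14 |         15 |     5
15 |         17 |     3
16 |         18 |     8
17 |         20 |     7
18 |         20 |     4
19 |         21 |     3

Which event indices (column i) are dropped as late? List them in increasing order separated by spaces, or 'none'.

i=0 t=0 v=4: → [0,4); WM=−∞
i=1 t=0 v=6: → [0,4); WM=−∞
i=2 t=4 v=7: → [4,8); WM=2
i=3 t=4 v=9: → [4,8); WM=2
i=4 t=7 v=5: → [4,11); WM=2
i=5 t=7 v=6: → [4,11); WM=5
i=6 t=8 v=2: → [4,12); WM=5
i=7 t=1 v=2: DROP (t<5-0); WM=5
i=8 t=10 v=1: → [4,14); WM=8
i=9 t=5 v=2: DROP (t<8-0); WM=8
i=10 t=11 v=2: → [4,15); WM=8
i=11 t=14 v=2: → [4,18); WM=12
i=12 t=11 v=1: DROP (t<12-0); WM=12
i=13 t=9 v=1: DROP (t<12-0); WM=12
i=14 t=15 v=5: → [4,19); WM=13
i=15 t=17 v=3: → [4,21); WM=13
i=16 t=18 v=8: → [4,22); WM=13
i=17 t=20 v=7: → [4,24); WM=18
i=18 t=20 v=4: → [4,24); WM=18
i=19 t=21 v=3: → [4,25); WM=18

7 9 12 13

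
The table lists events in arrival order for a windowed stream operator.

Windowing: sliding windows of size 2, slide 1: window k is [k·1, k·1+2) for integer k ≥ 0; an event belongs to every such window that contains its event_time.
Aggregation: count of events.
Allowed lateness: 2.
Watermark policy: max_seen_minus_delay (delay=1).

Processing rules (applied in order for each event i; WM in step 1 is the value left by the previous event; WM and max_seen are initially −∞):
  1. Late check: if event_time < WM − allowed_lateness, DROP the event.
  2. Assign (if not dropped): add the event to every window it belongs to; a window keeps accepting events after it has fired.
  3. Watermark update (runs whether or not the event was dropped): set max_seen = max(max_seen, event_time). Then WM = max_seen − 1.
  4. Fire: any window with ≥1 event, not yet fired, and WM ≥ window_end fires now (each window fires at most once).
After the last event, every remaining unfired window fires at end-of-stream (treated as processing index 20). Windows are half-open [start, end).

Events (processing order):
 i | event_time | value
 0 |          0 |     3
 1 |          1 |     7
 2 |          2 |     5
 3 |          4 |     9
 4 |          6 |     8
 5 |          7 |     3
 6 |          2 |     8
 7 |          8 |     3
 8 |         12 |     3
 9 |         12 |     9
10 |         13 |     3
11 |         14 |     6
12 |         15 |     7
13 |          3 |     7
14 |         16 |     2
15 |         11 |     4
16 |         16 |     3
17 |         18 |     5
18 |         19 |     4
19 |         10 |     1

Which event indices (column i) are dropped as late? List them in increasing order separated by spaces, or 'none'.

6 13 15 19

i=0 t=0 v=3: → [0,2); WM=-1
i=1 t=1 v=7: → [1,3),[0,2); WM=0
i=2 t=2 v=5: → [2,4),[1,3); WM=1
i=3 t=4 v=9: → [4,6),[3,5); WM=3; [0,2) fires=2 [1,3) fires=2
i=4 t=6 v=8: → [6,8),[5,7); WM=5; [2,4) fires=1 [3,5) fires=1
i=5 t=7 v=3: → [7,9),[6,8); WM=6; [4,6) fires=1
i=6 t=2 v=8: DROP (t<6-2); WM=6
i=7 t=8 v=3: → [8,10),[7,9); WM=7; [5,7) fires=1
i=8 t=12 v=3: → [12,14),[11,13); WM=11; [6,8) fires=2 [7,9) fires=2 [8,10) fires=1
i=9 t=12 v=9: → [12,14),[11,13); WM=11
i=10 t=13 v=3: → [13,15),[12,14); WM=12
i=11 t=14 v=6: → [14,16),[13,15); WM=13; [11,13) fires=2
i=12 t=15 v=7: → [15,17),[14,16); WM=14; [12,14) fires=3
i=13 t=3 v=7: DROP (t<14-2); WM=14
i=14 t=16 v=2: → [16,18),[15,17); WM=15; [13,15) fires=2
i=15 t=11 v=4: DROP (t<15-2); WM=15
i=16 t=16 v=3: → [16,18),[15,17); WM=15
i=17 t=18 v=5: → [18,20),[17,19); WM=17; [14,16) fires=2 [15,17) fires=3
i=18 t=19 v=4: → [19,21),[18,20); WM=18; [16,18) fires=2
i=19 t=10 v=1: DROP (t<18-2); WM=18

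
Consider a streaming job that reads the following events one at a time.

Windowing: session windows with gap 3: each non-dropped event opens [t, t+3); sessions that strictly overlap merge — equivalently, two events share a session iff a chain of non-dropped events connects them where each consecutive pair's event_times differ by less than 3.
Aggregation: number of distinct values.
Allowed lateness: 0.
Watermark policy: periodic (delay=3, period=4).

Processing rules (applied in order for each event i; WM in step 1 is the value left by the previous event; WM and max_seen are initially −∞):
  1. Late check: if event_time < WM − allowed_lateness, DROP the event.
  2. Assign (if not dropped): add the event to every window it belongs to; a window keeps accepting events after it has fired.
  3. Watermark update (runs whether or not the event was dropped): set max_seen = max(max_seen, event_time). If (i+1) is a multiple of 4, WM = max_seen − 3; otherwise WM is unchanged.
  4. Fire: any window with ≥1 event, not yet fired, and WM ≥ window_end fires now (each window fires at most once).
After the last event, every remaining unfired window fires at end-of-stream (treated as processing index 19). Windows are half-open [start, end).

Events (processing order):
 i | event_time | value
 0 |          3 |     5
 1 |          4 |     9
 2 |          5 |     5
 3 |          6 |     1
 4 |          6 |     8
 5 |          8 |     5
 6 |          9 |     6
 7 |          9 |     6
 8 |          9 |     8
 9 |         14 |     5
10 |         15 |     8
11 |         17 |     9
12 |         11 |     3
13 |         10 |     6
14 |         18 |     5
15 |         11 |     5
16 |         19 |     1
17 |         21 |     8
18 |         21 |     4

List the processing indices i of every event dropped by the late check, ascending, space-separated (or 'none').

i=0 t=3 v=5: → [3,6); WM=−∞
i=1 t=4 v=9: → [3,7); WM=−∞
i=2 t=5 v=5: → [3,8); WM=−∞
i=3 t=6 v=1: → [3,9); WM=3
i=4 t=6 v=8: → [3,9); WM=3
i=5 t=8 v=5: → [3,11); WM=3
i=6 t=9 v=6: → [3,12); WM=3
i=7 t=9 v=6: → [3,12); WM=6
i=8 t=9 v=8: → [3,12); WM=6
i=9 t=14 v=5: → [14,17); WM=6
i=10 t=15 v=8: → [14,18); WM=6
i=11 t=17 v=9: → [14,20); WM=14
i=12 t=11 v=3: DROP (t<14-0); WM=14
i=13 t=10 v=6: DROP (t<14-0); WM=14
i=14 t=18 v=5: → [14,21); WM=14
i=15 t=11 v=5: DROP (t<14-0); WM=15
i=16 t=19 v=1: → [14,22); WM=15
i=17 t=21 v=8: → [14,24); WM=15
i=18 t=21 v=4: → [14,24); WM=15

12 13 15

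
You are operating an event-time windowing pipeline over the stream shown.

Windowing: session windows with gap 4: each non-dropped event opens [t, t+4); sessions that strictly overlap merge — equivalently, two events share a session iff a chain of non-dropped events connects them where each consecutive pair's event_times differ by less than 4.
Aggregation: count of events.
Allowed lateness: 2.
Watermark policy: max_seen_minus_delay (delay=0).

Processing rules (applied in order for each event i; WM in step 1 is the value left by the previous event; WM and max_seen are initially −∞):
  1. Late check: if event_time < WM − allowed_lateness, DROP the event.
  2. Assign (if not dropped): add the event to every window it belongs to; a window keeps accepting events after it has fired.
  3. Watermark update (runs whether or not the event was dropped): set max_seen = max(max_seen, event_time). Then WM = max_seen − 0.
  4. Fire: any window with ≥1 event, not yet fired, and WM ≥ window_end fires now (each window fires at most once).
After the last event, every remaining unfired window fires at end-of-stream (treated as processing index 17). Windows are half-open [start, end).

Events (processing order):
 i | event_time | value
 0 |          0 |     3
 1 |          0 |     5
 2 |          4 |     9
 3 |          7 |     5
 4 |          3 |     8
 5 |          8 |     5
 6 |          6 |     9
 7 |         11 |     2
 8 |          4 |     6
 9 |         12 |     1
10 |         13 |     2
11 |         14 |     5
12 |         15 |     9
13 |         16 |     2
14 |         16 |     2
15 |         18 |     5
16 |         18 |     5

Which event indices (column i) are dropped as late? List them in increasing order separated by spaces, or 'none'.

i=0 t=0 v=3: → [0,4); WM=0
i=1 t=0 v=5: → [0,4); WM=0
i=2 t=4 v=9: → [4,8); WM=4
i=3 t=7 v=5: → [4,11); WM=7
i=4 t=3 v=8: DROP (t<7-2); WM=7
i=5 t=8 v=5: → [4,12); WM=8
i=6 t=6 v=9: → [4,12); WM=8
i=7 t=11 v=2: → [4,15); WM=11
i=8 t=4 v=6: DROP (t<11-2); WM=11
i=9 t=12 v=1: → [4,16); WM=12
i=10 t=13 v=2: → [4,17); WM=13
i=11 t=14 v=5: → [4,18); WM=14
i=12 t=15 v=9: → [4,19); WM=15
i=13 t=16 v=2: → [4,20); WM=16
i=14 t=16 v=2: → [4,20); WM=16
i=15 t=18 v=5: → [4,22); WM=18
i=16 t=18 v=5: → [4,22); WM=18

4 8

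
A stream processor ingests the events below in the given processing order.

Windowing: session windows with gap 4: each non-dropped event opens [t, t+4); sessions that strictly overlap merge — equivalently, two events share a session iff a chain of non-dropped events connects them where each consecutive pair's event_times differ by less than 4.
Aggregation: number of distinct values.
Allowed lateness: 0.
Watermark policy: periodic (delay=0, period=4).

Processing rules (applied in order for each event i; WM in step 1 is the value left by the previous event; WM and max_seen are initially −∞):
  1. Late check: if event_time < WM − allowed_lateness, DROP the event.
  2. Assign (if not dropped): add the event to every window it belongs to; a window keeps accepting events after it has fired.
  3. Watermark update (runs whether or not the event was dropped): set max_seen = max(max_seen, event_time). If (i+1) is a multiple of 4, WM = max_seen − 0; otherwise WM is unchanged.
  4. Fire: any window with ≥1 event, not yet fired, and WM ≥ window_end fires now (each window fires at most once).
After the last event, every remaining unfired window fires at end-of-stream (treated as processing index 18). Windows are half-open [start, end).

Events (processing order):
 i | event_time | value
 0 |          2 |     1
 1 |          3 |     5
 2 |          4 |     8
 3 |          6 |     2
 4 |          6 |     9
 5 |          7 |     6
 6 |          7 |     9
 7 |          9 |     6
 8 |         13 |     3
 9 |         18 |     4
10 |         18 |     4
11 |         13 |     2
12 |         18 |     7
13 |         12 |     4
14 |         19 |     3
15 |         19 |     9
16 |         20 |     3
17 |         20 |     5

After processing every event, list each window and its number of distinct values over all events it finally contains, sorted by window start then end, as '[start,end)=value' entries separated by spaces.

i=0 t=2 v=1: → [2,6); WM=−∞
i=1 t=3 v=5: → [2,7); WM=−∞
i=2 t=4 v=8: → [2,8); WM=−∞
i=3 t=6 v=2: → [2,10); WM=6
i=4 t=6 v=9: → [2,10); WM=6
i=5 t=7 v=6: → [2,11); WM=6
i=6 t=7 v=9: → [2,11); WM=6
i=7 t=9 v=6: → [2,13); WM=9
i=8 t=13 v=3: → [13,17); WM=9
i=9 t=18 v=4: → [18,22); WM=9
i=10 t=18 v=4: → [18,22); WM=9
i=11 t=13 v=2: → [13,17); WM=18
i=12 t=18 v=7: → [18,22); WM=18
i=13 t=12 v=4: DROP (t<18-0); WM=18
i=14 t=19 v=3: → [18,23); WM=18
i=15 t=19 v=9: → [18,23); WM=19
i=16 t=20 v=3: → [18,24); WM=19
i=17 t=20 v=5: → [18,24); WM=19

[2,13)=6 [13,17)=2 [18,24)=5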